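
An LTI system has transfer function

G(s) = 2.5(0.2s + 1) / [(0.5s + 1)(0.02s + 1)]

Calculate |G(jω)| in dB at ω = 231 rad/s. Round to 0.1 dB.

-13.5 dB

At ω = 231 rad/s:
zero (1 + j231·0.2) = 1 + j46.2 → |·| ≈ 46.211, ∠ ≈ 88.76°
pole (1 + j231·0.5) = 1 + j115.5 → |·| ≈ 115.5, ∠ ≈ 89.50°
pole (1 + j231·0.02) = 1 + j4.62 → |·| ≈ 4.727, ∠ ≈ 77.79°
|G| = 2.5 · 46.211 / (115.5 · 4.727) ≈ 0.2116
Gain = 20 log₁₀(0.2116) ≈ -13.49 dB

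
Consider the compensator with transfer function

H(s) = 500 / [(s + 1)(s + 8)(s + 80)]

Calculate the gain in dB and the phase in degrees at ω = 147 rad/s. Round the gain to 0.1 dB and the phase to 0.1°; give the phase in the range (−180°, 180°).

-77.2 dB, 122.1°

At s = jω = j147:
pole (s+1): 1 + j147 → |·| = √(1²+147²) = √21610 ≈ 147, ∠ = arctan(147/1) ≈ 89.61°
pole (s+8): 8 + j147 → |·| = √(8²+147²) = √21673 ≈ 147.22, ∠ = arctan(147/8) ≈ 86.88°
pole (s+80): 80 + j147 → |·| = √(80²+147²) = √28009 ≈ 167.36, ∠ = arctan(147/80) ≈ 61.44°
|H| = 500 / 3.6219e+06 ≈ 0.00013805
Gain = 20 log₁₀(0.00013805) ≈ -77.20 dB
∠H = 0.00° − 237.93° = -237.93° ≡ 122.07° (principal value)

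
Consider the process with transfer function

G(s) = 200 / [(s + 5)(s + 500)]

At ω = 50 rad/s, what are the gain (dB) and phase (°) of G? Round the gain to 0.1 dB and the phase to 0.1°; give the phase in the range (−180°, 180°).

-42.0 dB, -90.0°

At s = jω = j50:
pole (s+5): 5 + j50 → |·| = √(5²+50²) = √2525 ≈ 50.249, ∠ = arctan(50/5) ≈ 84.29°
pole (s+500): 500 + j50 → |·| = √(500²+50²) = √252500 ≈ 502.49, ∠ = arctan(50/500) ≈ 5.71°
|G| = 200 / 25250 ≈ 0.0079208
Gain = 20 log₁₀(0.0079208) ≈ -42.02 dB
∠G = 0.00° − 90.00° = -90.00°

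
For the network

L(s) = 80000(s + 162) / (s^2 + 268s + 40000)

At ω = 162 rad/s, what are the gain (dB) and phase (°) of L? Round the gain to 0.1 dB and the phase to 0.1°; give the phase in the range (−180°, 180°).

At s = jω = j162:
zero (s+162): 162 + j162 → |·| = √(162²+162²) = √52488 ≈ 229.1, ∠ = arctan(162/162) ≈ 45.00°
quadratic: (j162)² + 268·j162 + 40000 = 13756 + j43416 → |·| ≈ 45543, ∠ ≈ 72.42°
|L| = 80000 · 229.1 / 45543 ≈ 402.43
Gain = 20 log₁₀(402.43) ≈ 52.09 dB
∠L = 45.00° − 72.42° = -27.42°

52.1 dB, -27.4°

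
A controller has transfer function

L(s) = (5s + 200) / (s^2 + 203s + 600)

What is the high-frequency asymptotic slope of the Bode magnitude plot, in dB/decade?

-20 dB/decade

Each pole contributes −20 dB/decade at high frequency; each zero contributes +20 dB/decade.
Net: 1 zero(s) − 2 pole(s) → -20 dB/decade.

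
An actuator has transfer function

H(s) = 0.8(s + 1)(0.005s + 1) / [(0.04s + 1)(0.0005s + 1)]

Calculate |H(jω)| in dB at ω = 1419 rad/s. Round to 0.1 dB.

At ω = 1419 rad/s:
zero (1 + j1419·1) = 1 + j1419 → |·| ≈ 1419, ∠ ≈ 89.96°
zero (1 + j1419·0.005) = 1 + j7.095 → |·| ≈ 7.1651, ∠ ≈ 81.98°
pole (1 + j1419·0.04) = 1 + j56.76 → |·| ≈ 56.769, ∠ ≈ 88.99°
pole (1 + j1419·0.0005) = 1 + j0.7095 → |·| ≈ 1.2261, ∠ ≈ 35.36°
|H| = 0.8 · 1419 · 7.1651 / (56.769 · 1.2261) ≈ 116.86
Gain = 20 log₁₀(116.86) ≈ 41.35 dB

41.4 dB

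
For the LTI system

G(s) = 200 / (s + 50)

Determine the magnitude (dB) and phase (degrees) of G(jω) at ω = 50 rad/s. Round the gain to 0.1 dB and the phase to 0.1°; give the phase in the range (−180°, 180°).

Substitute s = j50:
Numerator: 200 = 200 + j0
Denominator: (j50) + 50 = 50 + j50
|N| = √(200² + 0²) ≈ 200, ∠N ≈ 0.00°
|D| = √(50² + 50²) ≈ 70.711, ∠D ≈ 45.00°
|G| = 200 / 70.711 ≈ 2.8284
Gain = 20 log₁₀(2.8284) ≈ 9.03 dB
∠G = 0.00° − 45.00° = -45.00°

9.0 dB, -45.0°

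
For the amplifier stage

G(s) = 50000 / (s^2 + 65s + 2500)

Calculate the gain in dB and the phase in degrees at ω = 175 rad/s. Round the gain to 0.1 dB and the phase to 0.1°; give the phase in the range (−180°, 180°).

At s = jω = j175:
quadratic: (j175)² + 65·j175 + 2500 = -28125 + j11375 → |·| ≈ 30338, ∠ ≈ 157.98°
|G| = 50000 / 30338 ≈ 1.6481
Gain = 20 log₁₀(1.6481) ≈ 4.34 dB
∠G = 0.00° − 157.98° = -157.98°

4.3 dB, -158.0°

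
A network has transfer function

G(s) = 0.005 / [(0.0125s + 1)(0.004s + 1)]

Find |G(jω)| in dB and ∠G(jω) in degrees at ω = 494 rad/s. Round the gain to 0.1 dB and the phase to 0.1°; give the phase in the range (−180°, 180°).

At ω = 494 rad/s:
pole (1 + j494·0.0125) = 1 + j6.175 → |·| ≈ 6.2554, ∠ ≈ 80.80°
pole (1 + j494·0.004) = 1 + j1.976 → |·| ≈ 2.2146, ∠ ≈ 63.16°
|G| = 0.005 · 1 / (6.2554 · 2.2146) ≈ 0.00036093
Gain = 20 log₁₀(0.00036093) ≈ -68.85 dB
∠G = (0°) − (80.80° + 63.16°) = -143.96°

-68.9 dB, -144.0°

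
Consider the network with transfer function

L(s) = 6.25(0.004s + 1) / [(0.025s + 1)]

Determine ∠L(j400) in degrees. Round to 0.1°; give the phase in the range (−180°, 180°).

-26.3°

At ω = 400 rad/s:
zero (1 + j400·0.004) = 1 + j1.6 → |·| ≈ 1.8868, ∠ ≈ 57.99°
pole (1 + j400·0.025) = 1 + j10 → |·| ≈ 10.05, ∠ ≈ 84.29°
∠L = (57.99°) − (84.29°) = -26.30°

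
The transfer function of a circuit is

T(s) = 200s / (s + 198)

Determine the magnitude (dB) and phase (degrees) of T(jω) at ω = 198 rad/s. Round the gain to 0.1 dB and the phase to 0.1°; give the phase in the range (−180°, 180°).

At s = jω = j198:
zero at origin: s = j198 → |·| = 198, ∠ = 90.00°
pole (s+198): 198 + j198 → |·| = √(198²+198²) = √78408 ≈ 280.01, ∠ = arctan(198/198) ≈ 45.00°
|T| = 200 · 198 / 280.01 ≈ 141.42
Gain = 20 log₁₀(141.42) ≈ 43.01 dB
∠T = 90.00° − 45.00° = 45.00°

43.0 dB, 45.0°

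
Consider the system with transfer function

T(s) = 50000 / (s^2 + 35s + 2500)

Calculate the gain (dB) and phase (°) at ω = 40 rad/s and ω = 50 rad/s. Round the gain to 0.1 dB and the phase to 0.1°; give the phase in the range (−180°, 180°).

At s = jω = j40:
quadratic: (j40)² + 35·j40 + 2500 = 900 + j1400 → |·| ≈ 1664.3, ∠ ≈ 57.26°
|T| = 50000 / 1664.3 ≈ 30.043
Gain = 20 log₁₀(30.043) ≈ 29.55 dB
∠T = 0.00° − 57.26° = -57.26°

At s = jω = j50:
quadratic: (j50)² + 35·j50 + 2500 = 0 + j1750 → |·| ≈ 1750, ∠ ≈ 90.00°
|T| = 50000 / 1750 ≈ 28.571
Gain = 20 log₁₀(28.571) ≈ 29.12 dB
∠T = 0.00° − 90.00° = -90.00°

ω = 40: 29.6 dB, -57.3°; ω = 50: 29.1 dB, -90.0°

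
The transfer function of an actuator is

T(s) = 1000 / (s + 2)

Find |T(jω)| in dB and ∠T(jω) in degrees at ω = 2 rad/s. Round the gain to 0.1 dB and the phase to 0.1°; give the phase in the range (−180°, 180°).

Substitute s = j2:
Numerator: 1000 = 1000 + j0
Denominator: (j2) + 2 = 2 + j2
|N| = √(1000² + 0²) ≈ 1000, ∠N ≈ 0.00°
|D| = √(2² + 2²) ≈ 2.8284, ∠D ≈ 45.00°
|T| = 1000 / 2.8284 ≈ 353.56
Gain = 20 log₁₀(353.56) ≈ 50.97 dB
∠T = 0.00° − 45.00° = -45.00°

51.0 dB, -45.0°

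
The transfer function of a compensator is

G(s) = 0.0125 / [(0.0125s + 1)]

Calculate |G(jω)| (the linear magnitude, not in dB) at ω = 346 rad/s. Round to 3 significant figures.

At ω = 346 rad/s:
pole (1 + j346·0.0125) = 1 + j4.325 → |·| ≈ 4.4391, ∠ ≈ 76.98°
|G| = 0.0125 · 1 / (4.4391) ≈ 0.0028159

0.00282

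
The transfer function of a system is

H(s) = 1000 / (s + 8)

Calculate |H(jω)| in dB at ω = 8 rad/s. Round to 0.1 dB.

38.9 dB

At s = jω = j8:
pole (s+8): 8 + j8 → |·| = √(8²+8²) = √128 ≈ 11.314, ∠ = arctan(8/8) ≈ 45.00°
|H| = 1000 / 11.314 ≈ 88.386
Gain = 20 log₁₀(88.386) ≈ 38.93 dB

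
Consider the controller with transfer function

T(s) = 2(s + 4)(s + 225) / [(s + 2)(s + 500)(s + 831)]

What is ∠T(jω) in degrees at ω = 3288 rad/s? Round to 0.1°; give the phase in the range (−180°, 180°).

-71.1°

At s = jω = j3288:
zero (s+4): 4 + j3288 → |·| = √(4²+3288²) = √10810960 ≈ 3288, ∠ = arctan(3288/4) ≈ 89.93°
zero (s+225): 225 + j3288 → |·| = √(225²+3288²) = √10861569 ≈ 3295.7, ∠ = arctan(3288/225) ≈ 86.09°
pole (s+2): 2 + j3288 → |·| = √(2²+3288²) = √10810948 ≈ 3288, ∠ = arctan(3288/2) ≈ 89.97°
pole (s+500): 500 + j3288 → |·| = √(500²+3288²) = √11060944 ≈ 3325.8, ∠ = arctan(3288/500) ≈ 81.35°
pole (s+831): 831 + j3288 → |·| = √(831²+3288²) = √11501505 ≈ 3391.4, ∠ = arctan(3288/831) ≈ 75.82°
∠T = 176.02° − 247.14° = -71.12°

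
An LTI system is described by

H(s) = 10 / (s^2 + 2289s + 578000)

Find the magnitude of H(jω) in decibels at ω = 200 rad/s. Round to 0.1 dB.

Substitute s = j200:
Numerator: 10 = 10 + j0
Denominator: (j200)^2 + 2289(j200) + 578000 = 538000 + j457800
|N| = √(10² + 0²) ≈ 10, ∠N ≈ 0.00°
|D| = √(538000² + 457800²) ≈ 7.0642e+05, ∠D ≈ 40.40°
|H| = 10 / 7.0642e+05 ≈ 1.4156e-05
Gain = 20 log₁₀(1.4156e-05) ≈ -96.98 dB

-97.0 dB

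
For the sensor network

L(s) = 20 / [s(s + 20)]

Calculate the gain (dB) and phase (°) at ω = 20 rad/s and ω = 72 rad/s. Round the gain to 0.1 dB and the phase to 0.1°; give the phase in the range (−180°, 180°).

At s = jω = j20:
pole (s+20): 20 + j20 → |·| = √(20²+20²) = √800 ≈ 28.284, ∠ = arctan(20/20) ≈ 45.00°
pole at origin: |s| = 20, ∠ = 90.00° (in denominator)
|L| = 20 / 565.68 ≈ 0.035356
Gain = 20 log₁₀(0.035356) ≈ -29.03 dB
∠L = 0.00° − 135.00° = -135.00°

At s = jω = j72:
pole (s+20): 20 + j72 → |·| = √(20²+72²) = √5584 ≈ 74.726, ∠ = arctan(72/20) ≈ 74.48°
pole at origin: |s| = 72, ∠ = 90.00° (in denominator)
|L| = 20 / 5380.3 ≈ 0.0037173
Gain = 20 log₁₀(0.0037173) ≈ -48.60 dB
∠L = 0.00° − 164.48° = -164.48°

ω = 20: -29.0 dB, -135.0°; ω = 72: -48.6 dB, -164.5°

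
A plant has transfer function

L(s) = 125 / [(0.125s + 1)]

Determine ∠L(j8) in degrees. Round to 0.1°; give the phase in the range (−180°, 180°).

At ω = 8 rad/s:
pole (1 + j8·0.125) = 1 + j1 → |·| ≈ 1.4142, ∠ ≈ 45.00°
∠L = (0°) − (45.00°) = -45.00°

-45.0°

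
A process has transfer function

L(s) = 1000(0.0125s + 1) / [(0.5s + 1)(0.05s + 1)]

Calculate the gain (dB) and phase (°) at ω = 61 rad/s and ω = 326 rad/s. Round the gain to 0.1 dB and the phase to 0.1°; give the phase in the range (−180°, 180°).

At ω = 61 rad/s:
zero (1 + j61·0.0125) = 1 + j0.7625 → |·| ≈ 1.2575, ∠ ≈ 37.33°
pole (1 + j61·0.5) = 1 + j30.5 → |·| ≈ 30.516, ∠ ≈ 88.12°
pole (1 + j61·0.05) = 1 + j3.05 → |·| ≈ 3.2098, ∠ ≈ 71.85°
|L| = 1000 · 1.2575 / (30.516 · 3.2098) ≈ 12.838
Gain = 20 log₁₀(12.838) ≈ 22.17 dB
∠L = (37.33°) − (88.12° + 71.85°) = -122.64°

At ω = 326 rad/s:
zero (1 + j326·0.0125) = 1 + j4.075 → |·| ≈ 4.1959, ∠ ≈ 76.21°
pole (1 + j326·0.5) = 1 + j163 → |·| ≈ 163, ∠ ≈ 89.65°
pole (1 + j326·0.05) = 1 + j16.3 → |·| ≈ 16.331, ∠ ≈ 86.49°
|L| = 1000 · 4.1959 / (163 · 16.331) ≈ 1.5762
Gain = 20 log₁₀(1.5762) ≈ 3.95 dB
∠L = (76.21°) − (89.65° + 86.49°) = -99.93°

ω = 61: 22.2 dB, -122.6°; ω = 326: 4.0 dB, -99.9°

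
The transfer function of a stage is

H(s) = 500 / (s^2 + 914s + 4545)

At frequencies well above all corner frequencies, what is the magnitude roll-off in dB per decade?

Each pole contributes −20 dB/decade at high frequency; each zero contributes +20 dB/decade.
Net: 0 zero(s) − 2 pole(s) → -40 dB/decade.

-40 dB/decade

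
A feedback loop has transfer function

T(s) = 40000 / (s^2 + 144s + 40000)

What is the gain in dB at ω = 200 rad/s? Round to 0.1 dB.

At s = jω = j200:
quadratic: (j200)² + 144·j200 + 40000 = 0 + j28800 → |·| ≈ 28800, ∠ ≈ 90.00°
|T| = 40000 / 28800 ≈ 1.3889
Gain = 20 log₁₀(1.3889) ≈ 2.85 dB

2.9 dB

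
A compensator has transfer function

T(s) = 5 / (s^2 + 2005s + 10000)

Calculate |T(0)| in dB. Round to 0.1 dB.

T(0) = 5 / 10000 = 0.0005
20 log₁₀(0.0005) ≈ -66.02 dB

-66.0 dB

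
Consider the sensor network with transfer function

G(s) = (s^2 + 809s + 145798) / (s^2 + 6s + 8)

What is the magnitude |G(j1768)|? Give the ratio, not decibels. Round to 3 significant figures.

1.06

Substitute s = j1768:
Numerator: (j1768)^2 + 809(j1768) + 145798 = -2980026 + j1430312
Denominator: (j1768)^2 + 6(j1768) + 8 = -3125816 + j10608
|N| = √(2980026² + 1430312²) ≈ 3.3055e+06, ∠N ≈ 154.36°
|D| = √(3125816² + 10608²) ≈ 3.1258e+06, ∠D ≈ 179.81°
|G| = 3.3055e+06 / 3.1258e+06 ≈ 1.0575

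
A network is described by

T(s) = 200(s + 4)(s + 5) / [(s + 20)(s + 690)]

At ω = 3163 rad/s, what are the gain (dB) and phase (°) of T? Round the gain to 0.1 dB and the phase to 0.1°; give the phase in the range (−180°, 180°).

45.8 dB, 12.5°

At s = jω = j3163:
zero (s+4): 4 + j3163 → |·| = √(4²+3163²) = √10004585 ≈ 3163, ∠ = arctan(3163/4) ≈ 89.93°
zero (s+5): 5 + j3163 → |·| = √(5²+3163²) = √10004594 ≈ 3163, ∠ = arctan(3163/5) ≈ 89.91°
pole (s+20): 20 + j3163 → |·| = √(20²+3163²) = √10004969 ≈ 3163.1, ∠ = arctan(3163/20) ≈ 89.64°
pole (s+690): 690 + j3163 → |·| = √(690²+3163²) = √10480669 ≈ 3237.4, ∠ = arctan(3163/690) ≈ 77.69°
|T| = 200 · 1.0005e+07 / 1.024e+07 ≈ 195.41
Gain = 20 log₁₀(195.41) ≈ 45.82 dB
∠T = 179.84° − 167.33° = 12.51°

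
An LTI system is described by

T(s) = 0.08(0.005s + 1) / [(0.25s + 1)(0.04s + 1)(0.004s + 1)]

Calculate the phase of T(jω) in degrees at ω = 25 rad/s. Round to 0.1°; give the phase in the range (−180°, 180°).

-124.5°

At ω = 25 rad/s:
zero (1 + j25·0.005) = 1 + j0.125 → |·| ≈ 1.0078, ∠ ≈ 7.13°
pole (1 + j25·0.25) = 1 + j6.25 → |·| ≈ 6.3295, ∠ ≈ 80.91°
pole (1 + j25·0.04) = 1 + j1 → |·| ≈ 1.4142, ∠ ≈ 45.00°
pole (1 + j25·0.004) = 1 + j0.1 → |·| ≈ 1.005, ∠ ≈ 5.71°
∠T = (7.13°) − (80.91° + 45.00° + 5.71°) = -124.49°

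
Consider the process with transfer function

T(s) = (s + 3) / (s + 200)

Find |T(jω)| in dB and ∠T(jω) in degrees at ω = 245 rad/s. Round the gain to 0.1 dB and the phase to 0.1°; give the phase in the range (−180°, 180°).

-2.2 dB, 38.5°

At s = jω = j245:
zero (s+3): 3 + j245 → |·| = √(3²+245²) = √60034 ≈ 245.02, ∠ = arctan(245/3) ≈ 89.30°
pole (s+200): 200 + j245 → |·| = √(200²+245²) = √100025 ≈ 316.27, ∠ = arctan(245/200) ≈ 50.77°
|T| = 1 · 245.02 / 316.27 ≈ 0.77472
Gain = 20 log₁₀(0.77472) ≈ -2.22 dB
∠T = 89.30° − 50.77° = 38.53°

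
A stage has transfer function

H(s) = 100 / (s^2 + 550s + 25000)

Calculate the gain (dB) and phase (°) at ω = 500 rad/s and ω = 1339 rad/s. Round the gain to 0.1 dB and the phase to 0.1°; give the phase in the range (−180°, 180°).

ω = 500: -71.0 dB, -129.3°; ω = 1339: -85.6 dB, -157.4°

Substitute s = j500:
Numerator: 100 = 100 + j0
Denominator: (j500)^2 + 550(j500) + 25000 = -225000 + j275000
|N| = √(100² + 0²) ≈ 100, ∠N ≈ 0.00°
|D| = √(225000² + 275000²) ≈ 3.5532e+05, ∠D ≈ 129.29°
|H| = 100 / 3.5532e+05 ≈ 0.00028144
Gain = 20 log₁₀(0.00028144) ≈ -71.01 dB
∠H = 0.00° − 129.29° = -129.29°

Substitute s = j1339:
Numerator: 100 = 100 + j0
Denominator: (j1339)^2 + 550(j1339) + 25000 = -1767921 + j736450
|N| = √(100² + 0²) ≈ 100, ∠N ≈ 0.00°
|D| = √(1767921² + 736450²) ≈ 1.9152e+06, ∠D ≈ 157.39°
|H| = 100 / 1.9152e+06 ≈ 5.2214e-05
Gain = 20 log₁₀(5.2214e-05) ≈ -85.64 dB
∠H = 0.00° − 157.39° = -157.39°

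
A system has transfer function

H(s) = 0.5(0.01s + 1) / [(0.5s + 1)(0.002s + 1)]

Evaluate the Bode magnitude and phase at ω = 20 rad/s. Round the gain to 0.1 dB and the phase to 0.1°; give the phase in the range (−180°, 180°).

-25.9 dB, -75.3°

At ω = 20 rad/s:
zero (1 + j20·0.01) = 1 + j0.2 → |·| ≈ 1.0198, ∠ ≈ 11.31°
pole (1 + j20·0.5) = 1 + j10 → |·| ≈ 10.05, ∠ ≈ 84.29°
pole (1 + j20·0.002) = 1 + j0.04 → |·| ≈ 1.0008, ∠ ≈ 2.29°
|H| = 0.5 · 1.0198 / (10.05 · 1.0008) ≈ 0.050696
Gain = 20 log₁₀(0.050696) ≈ -25.90 dB
∠H = (11.31°) − (84.29° + 2.29°) = -75.27°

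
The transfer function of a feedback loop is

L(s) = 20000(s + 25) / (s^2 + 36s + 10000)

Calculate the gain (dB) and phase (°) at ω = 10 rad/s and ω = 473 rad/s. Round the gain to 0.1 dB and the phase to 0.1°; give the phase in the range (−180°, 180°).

At s = jω = j10:
zero (s+25): 25 + j10 → |·| = √(25²+10²) = √725 ≈ 26.926, ∠ = arctan(10/25) ≈ 21.80°
quadratic: (j10)² + 36·j10 + 10000 = 9900 + j360 → |·| ≈ 9906.5, ∠ ≈ 2.08°
|L| = 20000 · 26.926 / 9906.5 ≈ 54.36
Gain = 20 log₁₀(54.36) ≈ 34.71 dB
∠L = 21.80° − 2.08° = 19.72°

At s = jω = j473:
zero (s+25): 25 + j473 → |·| = √(25²+473²) = √224354 ≈ 473.66, ∠ = arctan(473/25) ≈ 86.97°
quadratic: (j473)² + 36·j473 + 10000 = -213729 + j17028 → |·| ≈ 2.1441e+05, ∠ ≈ 175.44°
|L| = 20000 · 473.66 / 2.1441e+05 ≈ 44.183
Gain = 20 log₁₀(44.183) ≈ 32.91 dB
∠L = 86.97° − 175.44° = -88.47°

ω = 10: 34.7 dB, 19.7°; ω = 473: 32.9 dB, -88.5°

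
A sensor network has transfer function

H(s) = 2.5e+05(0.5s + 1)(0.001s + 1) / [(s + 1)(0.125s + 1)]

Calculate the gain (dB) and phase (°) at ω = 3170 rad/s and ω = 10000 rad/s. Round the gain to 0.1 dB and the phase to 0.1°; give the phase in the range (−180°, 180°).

ω = 3170: 60.4 dB, -17.4°; ω = 10000: 60.0 dB, -5.7°

At ω = 3170 rad/s:
zero (1 + j3170·0.5) = 1 + j1585 → |·| ≈ 1585, ∠ ≈ 89.96°
zero (1 + j3170·0.001) = 1 + j3.17 → |·| ≈ 3.324, ∠ ≈ 72.49°
pole (1 + j3170·1) = 1 + j3170 → |·| ≈ 3170, ∠ ≈ 89.98°
pole (1 + j3170·0.125) = 1 + j396.25 → |·| ≈ 396.25, ∠ ≈ 89.86°
|H| = 2.5e+05 · 1585 · 3.324 / (3170 · 396.25) ≈ 1048.6
Gain = 20 log₁₀(1048.6) ≈ 60.41 dB
∠H = (89.96° + 72.49°) − (89.98° + 89.86°) = -17.39°

At ω = 10000 rad/s:
zero (1 + j10000·0.5) = 1 + j5000 → |·| ≈ 5000, ∠ ≈ 89.99°
zero (1 + j10000·0.001) = 1 + j10 → |·| ≈ 10.05, ∠ ≈ 84.29°
pole (1 + j10000·1) = 1 + j10000 → |·| ≈ 10000, ∠ ≈ 89.99°
pole (1 + j10000·0.125) = 1 + j1250 → |·| ≈ 1250, ∠ ≈ 89.95°
|H| = 2.5e+05 · 5000 · 10.05 / (10000 · 1250) ≈ 1005
Gain = 20 log₁₀(1005) ≈ 60.04 dB
∠H = (89.99° + 84.29°) − (89.99° + 89.95°) = -5.66°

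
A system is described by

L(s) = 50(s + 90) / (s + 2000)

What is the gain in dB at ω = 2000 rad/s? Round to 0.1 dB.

At s = jω = j2000:
zero (s+90): 90 + j2000 → |·| = √(90²+2000²) = √4008100 ≈ 2002, ∠ = arctan(2000/90) ≈ 87.42°
pole (s+2000): 2000 + j2000 → |·| = √(2000²+2000²) = √8000000 ≈ 2828.4, ∠ = arctan(2000/2000) ≈ 45.00°
|L| = 50 · 2002 / 2828.4 ≈ 35.391
Gain = 20 log₁₀(35.391) ≈ 30.98 dB

31.0 dB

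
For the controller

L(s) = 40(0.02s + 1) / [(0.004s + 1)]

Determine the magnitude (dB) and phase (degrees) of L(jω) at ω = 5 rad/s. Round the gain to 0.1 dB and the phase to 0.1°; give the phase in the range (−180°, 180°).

At ω = 5 rad/s:
zero (1 + j5·0.02) = 1 + j0.1 → |·| ≈ 1.005, ∠ ≈ 5.71°
pole (1 + j5·0.004) = 1 + j0.02 → |·| ≈ 1.0002, ∠ ≈ 1.15°
|L| = 40 · 1.005 / (1.0002) ≈ 40.192
Gain = 20 log₁₀(40.192) ≈ 32.08 dB
∠L = (5.71°) − (1.15°) = 4.56°

32.1 dB, 4.6°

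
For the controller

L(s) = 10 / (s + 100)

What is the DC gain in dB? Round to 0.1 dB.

-20.0 dB

L(0) = 10 / 100 = 0.1
20 log₁₀(0.1) ≈ -20.00 dB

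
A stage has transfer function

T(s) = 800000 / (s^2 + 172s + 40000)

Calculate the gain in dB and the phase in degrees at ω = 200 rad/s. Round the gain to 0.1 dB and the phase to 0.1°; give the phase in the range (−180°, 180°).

27.3 dB, -90.0°

At s = jω = j200:
quadratic: (j200)² + 172·j200 + 40000 = 0 + j34400 → |·| ≈ 34400, ∠ ≈ 90.00°
|T| = 800000 / 34400 ≈ 23.256
Gain = 20 log₁₀(23.256) ≈ 27.33 dB
∠T = 0.00° − 90.00° = -90.00°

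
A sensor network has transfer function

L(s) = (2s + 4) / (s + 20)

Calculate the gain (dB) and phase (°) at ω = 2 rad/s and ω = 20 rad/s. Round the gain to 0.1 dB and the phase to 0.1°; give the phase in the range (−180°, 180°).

Substitute s = j2:
Numerator: 2(j2) + 4 = 4 + j4
Denominator: (j2) + 20 = 20 + j2
|N| = √(4² + 4²) ≈ 5.6569, ∠N ≈ 45.00°
|D| = √(20² + 2²) ≈ 20.1, ∠D ≈ 5.71°
|L| = 5.6569 / 20.1 ≈ 0.28144
Gain = 20 log₁₀(0.28144) ≈ -11.01 dB
∠L = 45.00° − 5.71° = 39.29°

Substitute s = j20:
Numerator: 2(j20) + 4 = 4 + j40
Denominator: (j20) + 20 = 20 + j20
|N| = √(4² + 40²) ≈ 40.2, ∠N ≈ 84.29°
|D| = √(20² + 20²) ≈ 28.284, ∠D ≈ 45.00°
|L| = 40.2 / 28.284 ≈ 1.4213
Gain = 20 log₁₀(1.4213) ≈ 3.05 dB
∠L = 84.29° − 45.00° = 39.29°

ω = 2: -11.0 dB, 39.3°; ω = 20: 3.1 dB, 39.3°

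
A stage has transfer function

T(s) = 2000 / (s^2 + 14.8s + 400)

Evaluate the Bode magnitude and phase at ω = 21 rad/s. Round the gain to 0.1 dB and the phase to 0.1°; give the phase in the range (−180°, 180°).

At s = jω = j21:
quadratic: (j21)² + 14.8·j21 + 400 = -41 + j310.8 → |·| ≈ 313.49, ∠ ≈ 97.51°
|T| = 2000 / 313.49 ≈ 6.3798
Gain = 20 log₁₀(6.3798) ≈ 16.10 dB
∠T = 0.00° − 97.51° = -97.51°

16.1 dB, -97.5°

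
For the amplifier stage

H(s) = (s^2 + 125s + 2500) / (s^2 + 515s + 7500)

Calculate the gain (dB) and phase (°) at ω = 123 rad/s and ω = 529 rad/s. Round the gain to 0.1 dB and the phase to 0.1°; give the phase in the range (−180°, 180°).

ω = 123: -10.1 dB, 32.5°; ω = 529: -2.6 dB, 31.6°

Substitute s = j123:
Numerator: (j123)^2 + 125(j123) + 2500 = -12629 + j15375
Denominator: (j123)^2 + 515(j123) + 7500 = -7629 + j63345
|N| = √(12629² + 15375²) ≈ 19897, ∠N ≈ 129.40°
|D| = √(7629² + 63345²) ≈ 63803, ∠D ≈ 96.87°
|H| = 19897 / 63803 ≈ 0.31185
Gain = 20 log₁₀(0.31185) ≈ -10.12 dB
∠H = 129.40° − 96.87° = 32.53°

Substitute s = j529:
Numerator: (j529)^2 + 125(j529) + 2500 = -277341 + j66125
Denominator: (j529)^2 + 515(j529) + 7500 = -272341 + j272435
|N| = √(277341² + 66125²) ≈ 2.8511e+05, ∠N ≈ 166.59°
|D| = √(272341² + 272435²) ≈ 3.8521e+05, ∠D ≈ 134.99°
|H| = 2.8511e+05 / 3.8521e+05 ≈ 0.74014
Gain = 20 log₁₀(0.74014) ≈ -2.61 dB
∠H = 166.59° − 134.99° = 31.60°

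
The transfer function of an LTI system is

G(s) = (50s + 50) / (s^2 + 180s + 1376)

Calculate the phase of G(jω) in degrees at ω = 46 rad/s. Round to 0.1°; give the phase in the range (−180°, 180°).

-6.4°

Substitute s = j46:
Numerator: 50(j46) + 50 = 50 + j2300
Denominator: (j46)^2 + 180(j46) + 1376 = -740 + j8280
|N| = √(50² + 2300²) ≈ 2300.5, ∠N ≈ 88.75°
|D| = √(740² + 8280²) ≈ 8313, ∠D ≈ 95.11°
∠G = 88.75° − 95.11° = -6.36°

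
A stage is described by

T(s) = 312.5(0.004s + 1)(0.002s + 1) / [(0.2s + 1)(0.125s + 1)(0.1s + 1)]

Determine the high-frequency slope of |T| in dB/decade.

-20 dB/decade

Each pole contributes −20 dB/decade at high frequency; each zero contributes +20 dB/decade.
Net: 2 zero(s) − 3 pole(s) → -20 dB/decade.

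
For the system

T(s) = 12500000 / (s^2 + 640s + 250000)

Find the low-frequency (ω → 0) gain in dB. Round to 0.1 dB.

34.0 dB

T(0) = 12500000 / 250000 = 50
20 log₁₀(50) ≈ 33.98 dB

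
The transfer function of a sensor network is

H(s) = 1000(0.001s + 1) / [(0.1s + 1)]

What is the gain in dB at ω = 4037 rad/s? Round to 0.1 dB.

20.3 dB

At ω = 4037 rad/s:
zero (1 + j4037·0.001) = 1 + j4.037 → |·| ≈ 4.159, ∠ ≈ 76.09°
pole (1 + j4037·0.1) = 1 + j403.7 → |·| ≈ 403.7, ∠ ≈ 89.86°
|H| = 1000 · 4.159 / (403.7) ≈ 10.302
Gain = 20 log₁₀(10.302) ≈ 20.26 dB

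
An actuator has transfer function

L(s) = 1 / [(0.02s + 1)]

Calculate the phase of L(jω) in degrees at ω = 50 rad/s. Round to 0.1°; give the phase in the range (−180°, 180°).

At ω = 50 rad/s:
pole (1 + j50·0.02) = 1 + j1 → |·| ≈ 1.4142, ∠ ≈ 45.00°
∠L = (0°) − (45.00°) = -45.00°

-45.0°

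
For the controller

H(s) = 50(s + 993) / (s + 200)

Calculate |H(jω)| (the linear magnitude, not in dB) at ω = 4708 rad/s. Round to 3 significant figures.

At s = jω = j4708:
zero (s+993): 993 + j4708 → |·| = √(993²+4708²) = √23151313 ≈ 4811.6, ∠ = arctan(4708/993) ≈ 78.09°
pole (s+200): 200 + j4708 → |·| = √(200²+4708²) = √22205264 ≈ 4712.2, ∠ = arctan(4708/200) ≈ 87.57°
|H| = 50 · 4811.6 / 4712.2 ≈ 51.055

51.1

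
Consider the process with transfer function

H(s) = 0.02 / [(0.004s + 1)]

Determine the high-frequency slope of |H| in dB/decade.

Each pole contributes −20 dB/decade at high frequency; each zero contributes +20 dB/decade.
Net: 0 zero(s) − 1 pole(s) → -20 dB/decade.

-20 dB/decade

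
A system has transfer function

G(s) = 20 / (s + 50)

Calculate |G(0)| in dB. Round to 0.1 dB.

-8.0 dB

G(0) = 20 / 50 = 0.4
20 log₁₀(0.4) ≈ -7.96 dB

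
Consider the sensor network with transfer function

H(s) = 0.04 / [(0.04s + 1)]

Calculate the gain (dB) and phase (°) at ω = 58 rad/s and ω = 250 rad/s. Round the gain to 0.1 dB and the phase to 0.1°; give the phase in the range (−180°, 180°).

ω = 58: -36.0 dB, -66.7°; ω = 250: -48.0 dB, -84.3°

At ω = 58 rad/s:
pole (1 + j58·0.04) = 1 + j2.32 → |·| ≈ 2.5263, ∠ ≈ 66.68°
|H| = 0.04 · 1 / (2.5263) ≈ 0.015833
Gain = 20 log₁₀(0.015833) ≈ -36.01 dB
∠H = (0°) − (66.68°) = -66.68°

At ω = 250 rad/s:
pole (1 + j250·0.04) = 1 + j10 → |·| ≈ 10.05, ∠ ≈ 84.29°
|H| = 0.04 · 1 / (10.05) ≈ 0.0039801
Gain = 20 log₁₀(0.0039801) ≈ -48.00 dB
∠H = (0°) − (84.29°) = -84.29°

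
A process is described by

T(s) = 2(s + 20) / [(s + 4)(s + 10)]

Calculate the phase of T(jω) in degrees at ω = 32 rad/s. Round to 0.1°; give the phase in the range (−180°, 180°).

At s = jω = j32:
zero (s+20): 20 + j32 → |·| = √(20²+32²) = √1424 ≈ 37.736, ∠ = arctan(32/20) ≈ 57.99°
pole (s+4): 4 + j32 → |·| = √(4²+32²) = √1040 ≈ 32.249, ∠ = arctan(32/4) ≈ 82.87°
pole (s+10): 10 + j32 → |·| = √(10²+32²) = √1124 ≈ 33.526, ∠ = arctan(32/10) ≈ 72.65°
∠T = 57.99° − 155.52° = -97.53°

-97.5°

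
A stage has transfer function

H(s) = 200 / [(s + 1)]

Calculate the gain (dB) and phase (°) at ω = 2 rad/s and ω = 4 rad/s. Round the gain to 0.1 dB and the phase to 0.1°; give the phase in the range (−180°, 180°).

ω = 2: 39.0 dB, -63.4°; ω = 4: 33.7 dB, -76.0°

At ω = 2 rad/s:
pole (1 + j2·1) = 1 + j2 → |·| ≈ 2.2361, ∠ ≈ 63.43°
|H| = 200 · 1 / (2.2361) ≈ 89.441
Gain = 20 log₁₀(89.441) ≈ 39.03 dB
∠H = (0°) − (63.43°) = -63.43°

At ω = 4 rad/s:
pole (1 + j4·1) = 1 + j4 → |·| ≈ 4.1231, ∠ ≈ 75.96°
|H| = 200 · 1 / (4.1231) ≈ 48.507
Gain = 20 log₁₀(48.507) ≈ 33.72 dB
∠H = (0°) − (75.96°) = -75.96°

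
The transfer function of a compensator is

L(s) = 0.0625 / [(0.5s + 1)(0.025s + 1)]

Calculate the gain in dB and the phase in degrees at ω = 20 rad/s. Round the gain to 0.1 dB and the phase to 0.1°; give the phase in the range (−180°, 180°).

At ω = 20 rad/s:
pole (1 + j20·0.5) = 1 + j10 → |·| ≈ 10.05, ∠ ≈ 84.29°
pole (1 + j20·0.025) = 1 + j0.5 → |·| ≈ 1.118, ∠ ≈ 26.57°
|L| = 0.0625 · 1 / (10.05 · 1.118) ≈ 0.0055625
Gain = 20 log₁₀(0.0055625) ≈ -45.09 dB
∠L = (0°) − (84.29° + 26.57°) = -110.86°

-45.1 dB, -110.9°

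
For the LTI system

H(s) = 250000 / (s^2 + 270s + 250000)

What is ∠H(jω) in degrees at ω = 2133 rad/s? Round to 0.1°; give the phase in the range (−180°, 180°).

At s = jω = j2133:
quadratic: (j2133)² + 270·j2133 + 250000 = -4299689 + j575910 → |·| ≈ 4.3381e+06, ∠ ≈ 172.37°
∠H = 0.00° − 172.37° = -172.37°

-172.4°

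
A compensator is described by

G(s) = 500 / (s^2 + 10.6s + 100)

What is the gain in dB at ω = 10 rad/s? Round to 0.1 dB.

13.5 dB

At s = jω = j10:
quadratic: (j10)² + 10.6·j10 + 100 = 0 + j106 → |·| ≈ 106, ∠ ≈ 90.00°
|G| = 500 / 106 ≈ 4.717
Gain = 20 log₁₀(4.717) ≈ 13.47 dB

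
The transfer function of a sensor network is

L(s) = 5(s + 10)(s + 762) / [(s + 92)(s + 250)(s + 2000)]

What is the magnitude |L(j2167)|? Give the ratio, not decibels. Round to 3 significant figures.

At s = jω = j2167:
zero (s+10): 10 + j2167 → |·| = √(10²+2167²) = √4695989 ≈ 2167, ∠ = arctan(2167/10) ≈ 89.74°
zero (s+762): 762 + j2167 → |·| = √(762²+2167²) = √5276533 ≈ 2297.1, ∠ = arctan(2167/762) ≈ 70.63°
pole (s+92): 92 + j2167 → |·| = √(92²+2167²) = √4704353 ≈ 2169, ∠ = arctan(2167/92) ≈ 87.57°
pole (s+250): 250 + j2167 → |·| = √(250²+2167²) = √4758389 ≈ 2181.4, ∠ = arctan(2167/250) ≈ 83.42°
pole (s+2000): 2000 + j2167 → |·| = √(2000²+2167²) = √8695889 ≈ 2948.9, ∠ = arctan(2167/2000) ≈ 47.30°
|L| = 5 · 4.9778e+06 / 1.3953e+10 ≈ 0.0017838

0.00178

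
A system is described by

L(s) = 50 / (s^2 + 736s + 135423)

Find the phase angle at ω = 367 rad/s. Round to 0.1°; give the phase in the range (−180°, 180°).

Substitute s = j367:
Numerator: 50 = 50 + j0
Denominator: (j367)^2 + 736(j367) + 135423 = 734 + j270112
|N| = √(50² + 0²) ≈ 50, ∠N ≈ 0.00°
|D| = √(734² + 270112²) ≈ 2.7011e+05, ∠D ≈ 89.84°
∠L = 0.00° − 89.84° = -89.84°

-89.8°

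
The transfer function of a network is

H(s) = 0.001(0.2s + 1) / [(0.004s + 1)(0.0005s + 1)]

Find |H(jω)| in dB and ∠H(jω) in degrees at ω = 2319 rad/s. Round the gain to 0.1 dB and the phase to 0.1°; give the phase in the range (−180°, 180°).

-29.8 dB, -43.2°

At ω = 2319 rad/s:
zero (1 + j2319·0.2) = 1 + j463.8 → |·| ≈ 463.8, ∠ ≈ 89.88°
pole (1 + j2319·0.004) = 1 + j9.276 → |·| ≈ 9.3297, ∠ ≈ 83.85°
pole (1 + j2319·0.0005) = 1 + j1.1595 → |·| ≈ 1.5312, ∠ ≈ 49.22°
|H| = 0.001 · 463.8 / (9.3297 · 1.5312) ≈ 0.032466
Gain = 20 log₁₀(0.032466) ≈ -29.77 dB
∠H = (89.88°) − (83.85° + 49.22°) = -43.19°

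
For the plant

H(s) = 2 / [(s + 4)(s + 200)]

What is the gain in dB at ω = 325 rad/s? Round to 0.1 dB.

At s = jω = j325:
pole (s+4): 4 + j325 → |·| = √(4²+325²) = √105641 ≈ 325.02, ∠ = arctan(325/4) ≈ 89.29°
pole (s+200): 200 + j325 → |·| = √(200²+325²) = √145625 ≈ 381.61, ∠ = arctan(325/200) ≈ 58.39°
|H| = 2 / 1.2403e+05 ≈ 1.6125e-05
Gain = 20 log₁₀(1.6125e-05) ≈ -95.85 dB

-95.9 dB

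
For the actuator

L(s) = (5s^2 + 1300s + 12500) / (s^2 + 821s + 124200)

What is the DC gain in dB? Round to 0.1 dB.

-19.9 dB

L(0) = 12500 / 124200 ≈ 0.10064
20 log₁₀(0.10064) ≈ -19.94 dB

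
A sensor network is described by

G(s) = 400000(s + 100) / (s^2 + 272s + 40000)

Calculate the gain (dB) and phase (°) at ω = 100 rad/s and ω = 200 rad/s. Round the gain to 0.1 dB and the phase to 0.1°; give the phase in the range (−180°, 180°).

ω = 100: 62.9 dB, 2.8°; ω = 200: 64.3 dB, -26.6°

At s = jω = j100:
zero (s+100): 100 + j100 → |·| = √(100²+100²) = √20000 ≈ 141.42, ∠ = arctan(100/100) ≈ 45.00°
quadratic: (j100)² + 272·j100 + 40000 = 30000 + j27200 → |·| ≈ 40495, ∠ ≈ 42.20°
|G| = 400000 · 141.42 / 40495 ≈ 1396.9
Gain = 20 log₁₀(1396.9) ≈ 62.90 dB
∠G = 45.00° − 42.20° = 2.80°

At s = jω = j200:
zero (s+100): 100 + j200 → |·| = √(100²+200²) = √50000 ≈ 223.61, ∠ = arctan(200/100) ≈ 63.43°
quadratic: (j200)² + 272·j200 + 40000 = 0 + j54400 → |·| ≈ 54400, ∠ ≈ 90.00°
|G| = 400000 · 223.61 / 54400 ≈ 1644.2
Gain = 20 log₁₀(1644.2) ≈ 64.32 dB
∠G = 63.43° − 90.00° = -26.57°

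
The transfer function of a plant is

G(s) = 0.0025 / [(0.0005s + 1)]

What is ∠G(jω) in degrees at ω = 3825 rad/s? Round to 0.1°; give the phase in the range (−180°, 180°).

At ω = 3825 rad/s:
pole (1 + j3825·0.0005) = 1 + j1.9125 → |·| ≈ 2.1582, ∠ ≈ 62.40°
∠G = (0°) − (62.40°) = -62.40°

-62.4°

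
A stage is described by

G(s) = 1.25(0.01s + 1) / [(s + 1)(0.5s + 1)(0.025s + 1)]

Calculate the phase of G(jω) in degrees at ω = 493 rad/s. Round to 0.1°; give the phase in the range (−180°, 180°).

173.5°

At ω = 493 rad/s:
zero (1 + j493·0.01) = 1 + j4.93 → |·| ≈ 5.0304, ∠ ≈ 78.53°
pole (1 + j493·1) = 1 + j493 → |·| ≈ 493, ∠ ≈ 89.88°
pole (1 + j493·0.5) = 1 + j246.5 → |·| ≈ 246.5, ∠ ≈ 89.77°
pole (1 + j493·0.025) = 1 + j12.325 → |·| ≈ 12.366, ∠ ≈ 85.36°
∠G = (78.53°) − (89.88° + 89.77° + 85.36°) = -186.48° ≡ 173.52° (principal value)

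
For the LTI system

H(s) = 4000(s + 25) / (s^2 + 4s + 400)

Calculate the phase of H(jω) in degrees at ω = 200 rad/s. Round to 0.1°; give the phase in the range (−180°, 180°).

At s = jω = j200:
zero (s+25): 25 + j200 → |·| = √(25²+200²) = √40625 ≈ 201.56, ∠ = arctan(200/25) ≈ 82.87°
quadratic: (j200)² + 4·j200 + 400 = -39600 + j800 → |·| ≈ 39608, ∠ ≈ 178.84°
∠H = 82.87° − 178.84° = -95.97°

-96.0°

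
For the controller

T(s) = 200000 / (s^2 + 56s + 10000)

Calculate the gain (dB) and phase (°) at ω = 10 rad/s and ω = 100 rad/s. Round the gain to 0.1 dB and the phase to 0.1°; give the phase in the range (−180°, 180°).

ω = 10: 26.1 dB, -3.2°; ω = 100: 31.1 dB, -90.0°

At s = jω = j10:
quadratic: (j10)² + 56·j10 + 10000 = 9900 + j560 → |·| ≈ 9915.8, ∠ ≈ 3.24°
|T| = 200000 / 9915.8 ≈ 20.17
Gain = 20 log₁₀(20.17) ≈ 26.09 dB
∠T = 0.00° − 3.24° = -3.24°

At s = jω = j100:
quadratic: (j100)² + 56·j100 + 10000 = 0 + j5600 → |·| ≈ 5600, ∠ ≈ 90.00°
|T| = 200000 / 5600 ≈ 35.714
Gain = 20 log₁₀(35.714) ≈ 31.06 dB
∠T = 0.00° − 90.00° = -90.00°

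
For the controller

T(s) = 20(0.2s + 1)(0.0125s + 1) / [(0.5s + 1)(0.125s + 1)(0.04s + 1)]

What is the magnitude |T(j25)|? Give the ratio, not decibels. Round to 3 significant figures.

1.84

At ω = 25 rad/s:
zero (1 + j25·0.2) = 1 + j5 → |·| ≈ 5.099, ∠ ≈ 78.69°
zero (1 + j25·0.0125) = 1 + j0.3125 → |·| ≈ 1.0477, ∠ ≈ 17.35°
pole (1 + j25·0.5) = 1 + j12.5 → |·| ≈ 12.54, ∠ ≈ 85.43°
pole (1 + j25·0.125) = 1 + j3.125 → |·| ≈ 3.2811, ∠ ≈ 72.26°
pole (1 + j25·0.04) = 1 + j1 → |·| ≈ 1.4142, ∠ ≈ 45.00°
|T| = 20 · 5.099 · 1.0477 / (12.54 · 3.2811 · 1.4142) ≈ 1.8362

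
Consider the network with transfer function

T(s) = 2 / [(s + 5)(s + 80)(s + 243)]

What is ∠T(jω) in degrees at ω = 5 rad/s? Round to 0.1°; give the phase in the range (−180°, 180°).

At s = jω = j5:
pole (s+5): 5 + j5 → |·| = √(5²+5²) = √50 ≈ 7.0711, ∠ = arctan(5/5) ≈ 45.00°
pole (s+80): 80 + j5 → |·| = √(80²+5²) = √6425 ≈ 80.156, ∠ = arctan(5/80) ≈ 3.58°
pole (s+243): 243 + j5 → |·| = √(243²+5²) = √59074 ≈ 243.05, ∠ = arctan(5/243) ≈ 1.18°
∠T = 0.00° − 49.76° = -49.76°

-49.8°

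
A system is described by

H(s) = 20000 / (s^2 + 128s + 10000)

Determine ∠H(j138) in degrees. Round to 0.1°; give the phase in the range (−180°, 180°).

At s = jω = j138:
quadratic: (j138)² + 128·j138 + 10000 = -9044 + j17664 → |·| ≈ 19845, ∠ ≈ 117.11°
∠H = 0.00° − 117.11° = -117.11°

-117.1°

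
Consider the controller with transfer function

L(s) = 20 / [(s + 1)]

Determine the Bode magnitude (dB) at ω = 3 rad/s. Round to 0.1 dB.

16.0 dB

At ω = 3 rad/s:
pole (1 + j3·1) = 1 + j3 → |·| ≈ 3.1623, ∠ ≈ 71.57°
|L| = 20 · 1 / (3.1623) ≈ 6.3245
Gain = 20 log₁₀(6.3245) ≈ 16.02 dB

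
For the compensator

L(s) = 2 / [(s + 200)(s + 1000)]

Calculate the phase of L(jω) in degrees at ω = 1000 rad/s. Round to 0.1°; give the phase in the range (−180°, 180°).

-123.7°

At s = jω = j1000:
pole (s+200): 200 + j1000 → |·| = √(200²+1000²) = √1040000 ≈ 1019.8, ∠ = arctan(1000/200) ≈ 78.69°
pole (s+1000): 1000 + j1000 → |·| = √(1000²+1000²) = √2000000 ≈ 1414.2, ∠ = arctan(1000/1000) ≈ 45.00°
∠L = 0.00° − 123.69° = -123.69°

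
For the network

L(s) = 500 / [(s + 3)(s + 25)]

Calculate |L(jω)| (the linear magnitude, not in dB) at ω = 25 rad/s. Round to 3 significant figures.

0.562

At s = jω = j25:
pole (s+3): 3 + j25 → |·| = √(3²+25²) = √634 ≈ 25.179, ∠ = arctan(25/3) ≈ 83.16°
pole (s+25): 25 + j25 → |·| = √(25²+25²) = √1250 ≈ 35.355, ∠ = arctan(25/25) ≈ 45.00°
|L| = 500 / 890.2 ≈ 0.56167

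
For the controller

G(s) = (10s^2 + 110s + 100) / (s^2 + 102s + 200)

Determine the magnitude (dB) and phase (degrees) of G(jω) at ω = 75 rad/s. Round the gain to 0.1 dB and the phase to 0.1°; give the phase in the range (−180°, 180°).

Substitute s = j75:
Numerator: 10(j75)^2 + 110(j75) + 100 = -56150 + j8250
Denominator: (j75)^2 + 102(j75) + 200 = -5425 + j7650
|N| = √(56150² + 8250²) ≈ 56753, ∠N ≈ 171.64°
|D| = √(5425² + 7650²) ≈ 9378.3, ∠D ≈ 125.34°
|G| = 56753 / 9378.3 ≈ 6.0515
Gain = 20 log₁₀(6.0515) ≈ 15.64 dB
∠G = 171.64° − 125.34° = 46.30°

15.6 dB, 46.3°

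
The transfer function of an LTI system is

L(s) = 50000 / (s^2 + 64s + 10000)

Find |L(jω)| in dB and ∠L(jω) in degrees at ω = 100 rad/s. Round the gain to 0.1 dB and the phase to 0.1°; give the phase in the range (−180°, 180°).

17.9 dB, -90.0°

At s = jω = j100:
quadratic: (j100)² + 64·j100 + 10000 = 0 + j6400 → |·| ≈ 6400, ∠ ≈ 90.00°
|L| = 50000 / 6400 ≈ 7.8125
Gain = 20 log₁₀(7.8125) ≈ 17.86 dB
∠L = 0.00° − 90.00° = -90.00°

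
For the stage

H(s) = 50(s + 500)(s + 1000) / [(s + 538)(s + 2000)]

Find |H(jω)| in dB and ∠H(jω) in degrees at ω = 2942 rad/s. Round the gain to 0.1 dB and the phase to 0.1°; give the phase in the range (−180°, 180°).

At s = jω = j2942:
zero (s+500): 500 + j2942 → |·| = √(500²+2942²) = √8905364 ≈ 2984.2, ∠ = arctan(2942/500) ≈ 80.35°
zero (s+1000): 1000 + j2942 → |·| = √(1000²+2942²) = √9655364 ≈ 3107.3, ∠ = arctan(2942/1000) ≈ 71.23°
pole (s+538): 538 + j2942 → |·| = √(538²+2942²) = √8944808 ≈ 2990.8, ∠ = arctan(2942/538) ≈ 79.64°
pole (s+2000): 2000 + j2942 → |·| = √(2000²+2942²) = √12655364 ≈ 3557.4, ∠ = arctan(2942/2000) ≈ 55.79°
|H| = 50 · 9.2728e+06 / 1.0639e+07 ≈ 43.579
Gain = 20 log₁₀(43.579) ≈ 32.79 dB
∠H = 151.58° − 135.43° = 16.15°

32.8 dB, 16.2°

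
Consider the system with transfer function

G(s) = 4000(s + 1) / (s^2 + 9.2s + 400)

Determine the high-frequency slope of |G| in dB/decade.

Each pole contributes −20 dB/decade at high frequency; each zero contributes +20 dB/decade.
Net: 1 zero(s) − 2 pole(s) → -20 dB/decade.

-20 dB/decade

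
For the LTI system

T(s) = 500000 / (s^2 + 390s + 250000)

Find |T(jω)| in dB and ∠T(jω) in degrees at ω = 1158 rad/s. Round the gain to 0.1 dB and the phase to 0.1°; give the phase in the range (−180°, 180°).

-7.5 dB, -157.5°

At s = jω = j1158:
quadratic: (j1158)² + 390·j1158 + 250000 = -1090964 + j451620 → |·| ≈ 1.1807e+06, ∠ ≈ 157.51°
|T| = 500000 / 1.1807e+06 ≈ 0.42348
Gain = 20 log₁₀(0.42348) ≈ -7.46 dB
∠T = 0.00° − 157.51° = -157.51°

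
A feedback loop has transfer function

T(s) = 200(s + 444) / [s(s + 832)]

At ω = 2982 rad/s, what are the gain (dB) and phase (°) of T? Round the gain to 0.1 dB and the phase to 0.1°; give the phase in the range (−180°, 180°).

-23.7 dB, -82.9°

At s = jω = j2982:
zero (s+444): 444 + j2982 → |·| = √(444²+2982²) = √9089460 ≈ 3014.9, ∠ = arctan(2982/444) ≈ 81.53°
pole (s+832): 832 + j2982 → |·| = √(832²+2982²) = √9584548 ≈ 3095.9, ∠ = arctan(2982/832) ≈ 74.41°
pole at origin: |s| = 2982, ∠ = 90.00° (in denominator)
|T| = 200 · 3014.9 / 9.232e+06 ≈ 0.065314
Gain = 20 log₁₀(0.065314) ≈ -23.70 dB
∠T = 81.53° − 164.41° = -82.88°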